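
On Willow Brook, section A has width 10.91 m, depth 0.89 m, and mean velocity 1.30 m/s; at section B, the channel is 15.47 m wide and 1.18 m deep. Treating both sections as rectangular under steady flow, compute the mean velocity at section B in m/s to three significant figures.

Q = A₁V₁ = (10.91×0.89) × 1.30 = 12.62 m³/s
A₂ = 15.47 × 1.18 = 18.25 m²
V₂ = Q/A₂ = 12.62/18.25 = 0.6915 m/s

0.691 m/s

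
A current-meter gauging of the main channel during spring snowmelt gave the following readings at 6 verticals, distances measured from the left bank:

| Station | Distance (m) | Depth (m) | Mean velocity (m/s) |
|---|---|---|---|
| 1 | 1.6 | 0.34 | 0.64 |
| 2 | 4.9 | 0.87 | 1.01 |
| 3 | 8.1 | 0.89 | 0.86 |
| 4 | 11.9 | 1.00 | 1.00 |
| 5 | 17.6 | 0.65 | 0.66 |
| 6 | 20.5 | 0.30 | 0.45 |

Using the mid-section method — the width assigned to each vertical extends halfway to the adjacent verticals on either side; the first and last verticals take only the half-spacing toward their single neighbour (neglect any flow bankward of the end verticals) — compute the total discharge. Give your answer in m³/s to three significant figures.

w_1 = (4.9 − 1.6)/2 = 1.65 m; q_1 = 0.64 × 0.34 × 1.65 = 0.3590 m³/s
w_2 = (8.1 − 1.6)/2 = 3.25 m; q_2 = 1.01 × 0.87 × 3.25 = 2.856 m³/s
w_3 = (11.9 − 4.9)/2 = 3.5 m; q_3 = 0.86 × 0.89 × 3.5 = 2.679 m³/s
w_4 = (17.6 − 8.1)/2 = 4.75 m; q_4 = 1.00 × 1.00 × 4.75 = 4.750 m³/s
w_5 = (20.5 − 11.9)/2 = 4.3 m; q_5 = 0.66 × 0.65 × 4.3 = 1.845 m³/s
w_6 = (20.5 − 17.6)/2 = 1.45 m; q_6 = 0.45 × 0.30 × 1.45 = 0.1958 m³/s
Q = Σ qᵢ = 12.68 m³/s

12.7 m³/s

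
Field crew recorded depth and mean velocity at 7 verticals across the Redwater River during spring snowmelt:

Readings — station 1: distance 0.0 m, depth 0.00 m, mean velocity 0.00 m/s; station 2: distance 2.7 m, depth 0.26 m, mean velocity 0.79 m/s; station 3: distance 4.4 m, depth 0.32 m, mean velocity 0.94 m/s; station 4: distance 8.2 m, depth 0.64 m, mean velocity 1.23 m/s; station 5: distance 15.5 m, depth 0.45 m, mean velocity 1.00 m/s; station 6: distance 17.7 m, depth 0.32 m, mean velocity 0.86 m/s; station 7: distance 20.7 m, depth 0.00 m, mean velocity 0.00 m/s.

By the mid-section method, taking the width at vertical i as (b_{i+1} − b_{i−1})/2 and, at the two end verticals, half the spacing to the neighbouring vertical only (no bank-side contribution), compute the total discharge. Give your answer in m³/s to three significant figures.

w_2 = (4.4 − 0.0)/2 = 2.2 m; q_2 = 0.79 × 0.26 × 2.2 = 0.4519 m³/s
w_3 = (8.2 − 2.7)/2 = 2.75 m; q_3 = 0.94 × 0.32 × 2.75 = 0.8272 m³/s
w_4 = (15.5 − 4.4)/2 = 5.55 m; q_4 = 1.23 × 0.64 × 5.55 = 4.369 m³/s
w_5 = (17.7 − 8.2)/2 = 4.75 m; q_5 = 1.00 × 0.45 × 4.75 = 2.138 m³/s
w_6 = (20.7 − 15.5)/2 = 2.6 m; q_6 = 0.86 × 0.32 × 2.6 = 0.7155 m³/s
Stations 1, 7 contribute zero (depth or velocity is 0).
Q = Σ qᵢ = 8.501 m³/s

8.50 m³/s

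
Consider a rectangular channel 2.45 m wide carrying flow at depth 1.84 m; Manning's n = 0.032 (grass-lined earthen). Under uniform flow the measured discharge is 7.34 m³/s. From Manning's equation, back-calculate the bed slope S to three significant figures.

A = b·y = 2.45 × 1.84 = 4.508 m²
P = b + 2y = 2.45 + 2×1.84 = 6.130 m
R = A/P = 4.508/6.130 = 0.7354 m
S = (Q·n / (1·A·R^(2/3)))² = (7.34×0.032 / (1×4.508×0.8147))² = 0.004090

0.00409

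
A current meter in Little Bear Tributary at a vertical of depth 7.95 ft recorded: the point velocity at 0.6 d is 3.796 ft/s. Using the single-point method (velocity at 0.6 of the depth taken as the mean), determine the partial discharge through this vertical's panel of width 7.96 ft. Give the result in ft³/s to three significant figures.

v̄ = v₀.₆ = 3.796 ft/s
q = v̄ × d × w = 3.796 × 7.95 × 7.96 = 240.2 ft³/s

240 ft³/s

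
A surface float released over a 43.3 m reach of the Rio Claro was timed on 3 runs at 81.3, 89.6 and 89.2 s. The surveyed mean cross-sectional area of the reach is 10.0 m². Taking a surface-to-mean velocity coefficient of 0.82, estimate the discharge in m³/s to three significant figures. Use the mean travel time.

t̄ = (81.3 + 89.6 + 89.2) / 3 = 86.7 s
v_surface = L / t̄ = 43.3 / 86.7 = 0.4994 m/s
v_mean = 0.82 × 0.4994 = 0.4095 m/s
Q = A × v_mean = 10.0 × 0.4095 = 4.095 m³/s

4.10 m³/s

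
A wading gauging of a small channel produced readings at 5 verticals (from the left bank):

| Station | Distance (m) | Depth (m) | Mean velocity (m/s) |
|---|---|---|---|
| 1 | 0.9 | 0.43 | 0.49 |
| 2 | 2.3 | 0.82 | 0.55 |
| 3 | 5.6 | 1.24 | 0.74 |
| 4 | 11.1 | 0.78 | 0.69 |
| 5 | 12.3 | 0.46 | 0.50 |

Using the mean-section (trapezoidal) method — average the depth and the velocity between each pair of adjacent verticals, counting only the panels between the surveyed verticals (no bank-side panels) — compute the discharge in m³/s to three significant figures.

Panel 1-2: Δb = 1.4 m, d̄ = (0.43+0.82)/2 = 0.625, v̄ = (0.49+0.55)/2 = 0.52 → q = 1.4×0.625×0.52 = 0.4550 m³/s
Panel 2-3: Δb = 3.3 m, d̄ = (0.82+1.24)/2 = 1.03, v̄ = (0.55+0.74)/2 = 0.645 → q = 3.3×1.03×0.645 = 2.192 m³/s
Panel 3-4: Δb = 5.5 m, d̄ = (1.24+0.78)/2 = 1.01, v̄ = (0.74+0.69)/2 = 0.715 → q = 5.5×1.01×0.715 = 3.972 m³/s
Panel 4-5: Δb = 1.2 m, d̄ = (0.78+0.46)/2 = 0.62, v̄ = (0.69+0.50)/2 = 0.595 → q = 1.2×0.62×0.595 = 0.4427 m³/s
Q = Σ q = 7.062 m³/s

7.06 m³/s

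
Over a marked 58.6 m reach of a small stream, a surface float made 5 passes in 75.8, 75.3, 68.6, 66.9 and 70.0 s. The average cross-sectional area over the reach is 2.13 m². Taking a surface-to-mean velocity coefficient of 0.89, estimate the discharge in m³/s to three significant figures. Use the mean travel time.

t̄ = (75.8 + 75.3 + 68.6 + 66.9 + 70.0) / 5 = 71.32 s
v_surface = L / t̄ = 58.6 / 71.32 = 0.8216 m/s
v_mean = 0.89 × 0.8216 = 0.7313 m/s
Q = A × v_mean = 2.13 × 0.7313 = 1.558 m³/s

1.56 m³/s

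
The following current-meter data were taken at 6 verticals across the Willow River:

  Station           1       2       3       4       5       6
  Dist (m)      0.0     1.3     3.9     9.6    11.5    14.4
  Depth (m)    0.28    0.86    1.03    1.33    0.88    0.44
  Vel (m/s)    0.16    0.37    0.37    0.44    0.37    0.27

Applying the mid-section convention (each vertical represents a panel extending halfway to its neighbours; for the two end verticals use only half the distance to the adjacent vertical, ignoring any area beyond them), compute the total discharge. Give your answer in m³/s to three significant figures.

5.41 m³/s

w_1 = (1.3 − 0.0)/2 = 0.65 m; q_1 = 0.16 × 0.28 × 0.65 = 0.02912 m³/s
w_2 = (3.9 − 0.0)/2 = 1.95 m; q_2 = 0.37 × 0.86 × 1.95 = 0.6205 m³/s
w_3 = (9.6 − 1.3)/2 = 4.15 m; q_3 = 0.37 × 1.03 × 4.15 = 1.582 m³/s
w_4 = (11.5 − 3.9)/2 = 3.8 m; q_4 = 0.44 × 1.33 × 3.8 = 2.224 m³/s
w_5 = (14.4 − 9.6)/2 = 2.4 m; q_5 = 0.37 × 0.88 × 2.4 = 0.7814 m³/s
w_6 = (14.4 − 11.5)/2 = 1.45 m; q_6 = 0.27 × 0.44 × 1.45 = 0.1723 m³/s
Q = Σ qᵢ = 5.409 m³/s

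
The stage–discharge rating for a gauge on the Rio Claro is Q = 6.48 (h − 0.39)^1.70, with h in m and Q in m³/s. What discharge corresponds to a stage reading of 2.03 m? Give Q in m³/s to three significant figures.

15.0 m³/s

Q = 6.48 × (2.03 − 0.39)^1.70 = 6.48 × 1.64^1.70 = 15.02 m³/s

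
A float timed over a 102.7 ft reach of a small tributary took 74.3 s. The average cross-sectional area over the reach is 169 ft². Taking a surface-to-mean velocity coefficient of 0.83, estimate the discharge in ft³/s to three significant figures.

v_surface = L / t̄ = 102.7 / 74.3 = 1.382 ft/s
v_mean = 0.83 × 1.382 = 1.147 ft/s
Q = A × v_mean = 169 × 1.147 = 193.9 ft³/s

194 ft³/s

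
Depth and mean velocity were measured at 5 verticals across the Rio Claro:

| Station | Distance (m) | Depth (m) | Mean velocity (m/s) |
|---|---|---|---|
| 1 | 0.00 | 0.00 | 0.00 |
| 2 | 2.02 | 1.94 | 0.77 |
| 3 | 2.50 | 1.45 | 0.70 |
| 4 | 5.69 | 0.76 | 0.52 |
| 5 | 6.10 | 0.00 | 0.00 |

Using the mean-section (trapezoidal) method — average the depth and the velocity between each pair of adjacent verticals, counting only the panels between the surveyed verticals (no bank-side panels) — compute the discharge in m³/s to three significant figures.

Panel 1-2: Δb = 2.02 m, d̄ = (0.00+1.94)/2 = 0.97, v̄ = (0.00+0.77)/2 = 0.385 → q = 2.02×0.97×0.385 = 0.7544 m³/s
Panel 2-3: Δb = 0.48 m, d̄ = (1.94+1.45)/2 = 1.695, v̄ = (0.77+0.70)/2 = 0.735 → q = 0.48×1.695×0.735 = 0.5980 m³/s
Panel 3-4: Δb = 3.19 m, d̄ = (1.45+0.76)/2 = 1.105, v̄ = (0.70+0.52)/2 = 0.61 → q = 3.19×1.105×0.61 = 2.150 m³/s
Panel 4-5: Δb = 0.41 m, d̄ = (0.76+0.00)/2 = 0.38, v̄ = (0.52+0.00)/2 = 0.26 → q = 0.41×0.38×0.26 = 0.04051 m³/s
Q = Σ q = 3.543 m³/s

3.54 m³/s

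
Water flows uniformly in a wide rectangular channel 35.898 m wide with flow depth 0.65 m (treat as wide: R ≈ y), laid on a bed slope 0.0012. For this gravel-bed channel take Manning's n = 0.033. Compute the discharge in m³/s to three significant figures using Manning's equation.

A = b·y = 35.898 × 0.65 = 23.33 m²
Wide channel: R ≈ y = 0.65 m
Q = (1/n)·A·R^(2/3)·S^(1/2) = (1/0.033) × 23.33 × 0.6500^(2/3) × 0.0012^(1/2) = 18.38 m³/s

18.4 m³/s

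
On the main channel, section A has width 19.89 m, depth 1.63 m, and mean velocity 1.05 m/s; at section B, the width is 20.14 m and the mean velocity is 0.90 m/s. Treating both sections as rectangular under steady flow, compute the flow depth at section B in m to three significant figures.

1.88 m

Q = A₁V₁ = (19.89×1.63) × 1.05 = 34.04 m³/s
d₂ = Q/(b₂ V₂) = 34.04/(20.14×0.90) = 1.878 m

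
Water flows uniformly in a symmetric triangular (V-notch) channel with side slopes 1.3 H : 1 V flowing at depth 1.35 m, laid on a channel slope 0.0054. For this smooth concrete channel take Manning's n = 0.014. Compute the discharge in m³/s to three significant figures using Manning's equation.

A = z·y² = 1.3×1.35² = 2.369 m²
P = 2y√(1+z²) = 2×1.35×√(1+1.3²) = 4.428 m
R = A/P = 2.369/4.428 = 0.5350 m
Q = (1/n)·A·R^(2/3)·S^(1/2) = (1/0.014) × 2.369 × 0.5350^(2/3) × 0.0054^(1/2) = 8.196 m³/s

8.20 m³/s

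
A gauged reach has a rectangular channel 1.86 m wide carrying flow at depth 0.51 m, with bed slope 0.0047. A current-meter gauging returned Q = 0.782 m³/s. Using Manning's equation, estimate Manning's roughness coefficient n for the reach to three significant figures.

0.0397

A = b·y = 1.86 × 0.51 = 0.9486 m²
P = b + 2y = 1.86 + 2×0.51 = 2.880 m
R = A/P = 0.9486/2.880 = 0.3294 m
n = (1/Q)·A·R^(2/3)·S^(1/2) = (1/0.782) × 0.9486 × 0.4769 × 0.06856 = 0.03966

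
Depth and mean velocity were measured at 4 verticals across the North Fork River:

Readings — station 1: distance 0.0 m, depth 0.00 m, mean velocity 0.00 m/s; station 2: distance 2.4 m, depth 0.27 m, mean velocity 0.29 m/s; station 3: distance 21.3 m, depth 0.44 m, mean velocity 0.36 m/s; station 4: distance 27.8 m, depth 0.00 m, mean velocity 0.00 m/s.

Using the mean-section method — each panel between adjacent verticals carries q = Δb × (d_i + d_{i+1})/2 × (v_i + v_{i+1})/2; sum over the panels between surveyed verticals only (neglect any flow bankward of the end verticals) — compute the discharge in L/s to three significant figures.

2480 L/s

Panel 1-2: Δb = 2.4 m, d̄ = (0.00+0.27)/2 = 0.135, v̄ = (0.00+0.29)/2 = 0.145 → q = 2.4×0.135×0.145 = 0.04698 m³/s
Panel 2-3: Δb = 18.9 m, d̄ = (0.27+0.44)/2 = 0.355, v̄ = (0.29+0.36)/2 = 0.325 → q = 18.9×0.355×0.325 = 2.181 m³/s
Panel 3-4: Δb = 6.5 m, d̄ = (0.44+0.00)/2 = 0.22, v̄ = (0.36+0.00)/2 = 0.18 → q = 6.5×0.22×0.18 = 0.2574 m³/s
Q = Σ q = 2.485 m³/s
= 2.485 × 1000 = 2485 L/s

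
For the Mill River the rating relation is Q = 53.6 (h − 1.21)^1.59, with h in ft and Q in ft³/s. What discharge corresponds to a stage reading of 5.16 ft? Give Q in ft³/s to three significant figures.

476 ft³/s

Q = 53.6 × (5.16 − 1.21)^1.59 = 53.6 × 3.95^1.59 = 476.2 ft³/s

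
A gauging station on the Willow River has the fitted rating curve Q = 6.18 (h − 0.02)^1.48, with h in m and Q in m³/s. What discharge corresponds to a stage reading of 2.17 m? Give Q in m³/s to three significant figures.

19.2 m³/s

Q = 6.18 × (2.17 − 0.02)^1.48 = 6.18 × 2.15^1.48 = 19.19 m³/s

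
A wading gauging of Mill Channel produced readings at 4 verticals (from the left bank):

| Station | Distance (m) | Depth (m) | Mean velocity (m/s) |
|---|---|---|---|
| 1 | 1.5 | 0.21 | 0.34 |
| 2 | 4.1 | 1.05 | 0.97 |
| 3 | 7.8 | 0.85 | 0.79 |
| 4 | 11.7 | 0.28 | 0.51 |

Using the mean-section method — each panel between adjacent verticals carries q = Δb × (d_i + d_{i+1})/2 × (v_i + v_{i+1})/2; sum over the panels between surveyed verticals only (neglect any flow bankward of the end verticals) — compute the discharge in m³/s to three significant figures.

Panel 1-2: Δb = 2.6 m, d̄ = (0.21+1.05)/2 = 0.63, v̄ = (0.34+0.97)/2 = 0.655 → q = 2.6×0.63×0.655 = 1.073 m³/s
Panel 2-3: Δb = 3.7 m, d̄ = (1.05+0.85)/2 = 0.95, v̄ = (0.97+0.79)/2 = 0.88 → q = 3.7×0.95×0.88 = 3.093 m³/s
Panel 3-4: Δb = 3.9 m, d̄ = (0.85+0.28)/2 = 0.565, v̄ = (0.79+0.51)/2 = 0.65 → q = 3.9×0.565×0.65 = 1.432 m³/s
Q = Σ q = 5.598 m³/s

5.60 m³/s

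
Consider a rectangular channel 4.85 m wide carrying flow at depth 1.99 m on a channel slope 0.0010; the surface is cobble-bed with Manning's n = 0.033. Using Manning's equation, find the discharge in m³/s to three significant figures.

A = b·y = 4.85 × 1.99 = 9.652 m²
P = b + 2y = 4.85 + 2×1.99 = 8.830 m
R = A/P = 9.652/8.830 = 1.093 m
Q = (1/n)·A·R^(2/3)·S^(1/2) = (1/0.033) × 9.652 × 1.093^(2/3) × 0.0010^(1/2) = 9.814 m³/s

9.81 m³/s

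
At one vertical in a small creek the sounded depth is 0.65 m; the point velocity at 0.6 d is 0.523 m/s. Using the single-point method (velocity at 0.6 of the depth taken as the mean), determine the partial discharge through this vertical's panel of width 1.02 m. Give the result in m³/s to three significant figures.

0.347 m³/s

v̄ = v₀.₆ = 0.523 m/s
q = v̄ × d × w = 0.5230 × 0.65 × 1.02 = 0.3467 m³/s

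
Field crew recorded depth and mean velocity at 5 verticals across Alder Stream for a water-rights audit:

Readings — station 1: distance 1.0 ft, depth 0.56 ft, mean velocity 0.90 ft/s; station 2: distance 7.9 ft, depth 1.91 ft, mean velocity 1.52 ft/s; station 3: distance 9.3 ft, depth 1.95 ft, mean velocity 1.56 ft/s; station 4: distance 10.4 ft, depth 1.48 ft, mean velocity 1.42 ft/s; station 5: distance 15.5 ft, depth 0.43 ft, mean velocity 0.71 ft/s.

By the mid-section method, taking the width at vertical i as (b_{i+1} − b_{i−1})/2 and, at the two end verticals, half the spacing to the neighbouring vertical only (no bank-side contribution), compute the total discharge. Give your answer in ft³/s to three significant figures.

w_1 = (7.9 − 1.0)/2 = 3.45 ft; q_1 = 0.90 × 0.56 × 3.45 = 1.739 ft³/s
w_2 = (9.3 − 1.0)/2 = 4.15 ft; q_2 = 1.52 × 1.91 × 4.15 = 12.05 ft³/s
w_3 = (10.4 − 7.9)/2 = 1.25 ft; q_3 = 1.56 × 1.95 × 1.25 = 3.803 ft³/s
w_4 = (15.5 − 9.3)/2 = 3.1 ft; q_4 = 1.42 × 1.48 × 3.1 = 6.515 ft³/s
w_5 = (15.5 − 10.4)/2 = 2.55 ft; q_5 = 0.71 × 0.43 × 2.55 = 0.7785 ft³/s
Q = Σ qᵢ = 24.88 ft³/s

24.9 ft³/s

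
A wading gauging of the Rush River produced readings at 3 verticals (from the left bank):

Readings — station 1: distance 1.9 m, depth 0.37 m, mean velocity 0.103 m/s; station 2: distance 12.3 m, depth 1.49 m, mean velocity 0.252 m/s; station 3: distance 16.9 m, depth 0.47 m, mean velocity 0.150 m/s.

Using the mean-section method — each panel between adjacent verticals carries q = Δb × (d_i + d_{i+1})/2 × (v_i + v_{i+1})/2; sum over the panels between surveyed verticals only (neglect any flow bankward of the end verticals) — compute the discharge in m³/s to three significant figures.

Panel 1-2: Δb = 10.4 m, d̄ = (0.37+1.49)/2 = 0.93, v̄ = (0.103+0.252)/2 = 0.1775 → q = 10.4×0.93×0.1775 = 1.717 m³/s
Panel 2-3: Δb = 4.6 m, d̄ = (1.49+0.47)/2 = 0.98, v̄ = (0.252+0.150)/2 = 0.201 → q = 4.6×0.98×0.201 = 0.9061 m³/s
Q = Σ q = 2.623 m³/s

2.62 m³/s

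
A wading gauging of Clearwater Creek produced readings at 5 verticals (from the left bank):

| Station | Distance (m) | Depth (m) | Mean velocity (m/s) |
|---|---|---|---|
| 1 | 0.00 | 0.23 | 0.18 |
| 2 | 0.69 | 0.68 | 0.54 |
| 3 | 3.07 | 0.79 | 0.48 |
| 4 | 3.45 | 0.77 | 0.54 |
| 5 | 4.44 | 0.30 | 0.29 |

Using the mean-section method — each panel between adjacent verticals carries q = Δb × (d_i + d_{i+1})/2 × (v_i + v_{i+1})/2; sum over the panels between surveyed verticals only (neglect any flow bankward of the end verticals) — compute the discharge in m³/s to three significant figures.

1.38 m³/s

Panel 1-2: Δb = 0.69 m, d̄ = (0.23+0.68)/2 = 0.455, v̄ = (0.18+0.54)/2 = 0.36 → q = 0.69×0.455×0.36 = 0.1130 m³/s
Panel 2-3: Δb = 2.38 m, d̄ = (0.68+0.79)/2 = 0.735, v̄ = (0.54+0.48)/2 = 0.51 → q = 2.38×0.735×0.51 = 0.8921 m³/s
Panel 3-4: Δb = 0.38 m, d̄ = (0.79+0.77)/2 = 0.78, v̄ = (0.48+0.54)/2 = 0.51 → q = 0.38×0.78×0.51 = 0.1512 m³/s
Panel 4-5: Δb = 0.99 m, d̄ = (0.77+0.30)/2 = 0.535, v̄ = (0.54+0.29)/2 = 0.415 → q = 0.99×0.535×0.415 = 0.2198 m³/s
Q = Σ q = 1.376 m³/s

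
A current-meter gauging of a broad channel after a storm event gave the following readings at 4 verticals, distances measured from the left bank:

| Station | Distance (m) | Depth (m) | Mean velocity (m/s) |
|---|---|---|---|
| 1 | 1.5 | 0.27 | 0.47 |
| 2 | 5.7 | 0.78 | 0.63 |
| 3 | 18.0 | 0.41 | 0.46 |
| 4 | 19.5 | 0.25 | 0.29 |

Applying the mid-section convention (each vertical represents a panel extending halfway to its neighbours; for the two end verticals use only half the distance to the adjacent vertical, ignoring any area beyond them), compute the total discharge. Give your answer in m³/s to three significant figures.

w_1 = (5.7 − 1.5)/2 = 2.1 m; q_1 = 0.47 × 0.27 × 2.1 = 0.2665 m³/s
w_2 = (18.0 − 1.5)/2 = 8.25 m; q_2 = 0.63 × 0.78 × 8.25 = 4.054 m³/s
w_3 = (19.5 − 5.7)/2 = 6.9 m; q_3 = 0.46 × 0.41 × 6.9 = 1.301 m³/s
w_4 = (19.5 − 18.0)/2 = 0.75 m; q_4 = 0.29 × 0.25 × 0.75 = 0.05438 m³/s
Q = Σ qᵢ = 5.676 m³/s

5.68 m³/s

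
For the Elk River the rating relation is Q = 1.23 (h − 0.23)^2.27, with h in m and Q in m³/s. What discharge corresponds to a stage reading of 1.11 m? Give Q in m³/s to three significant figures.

Q = 1.23 × (1.11 − 0.23)^2.27 = 1.23 × 0.88^2.27 = 0.9202 m³/s

0.920 m³/s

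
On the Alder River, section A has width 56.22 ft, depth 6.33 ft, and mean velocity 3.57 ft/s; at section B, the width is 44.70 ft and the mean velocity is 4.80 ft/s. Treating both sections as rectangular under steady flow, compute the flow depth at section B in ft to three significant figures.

5.92 ft

Q = A₁V₁ = (56.22×6.33) × 3.57 = 1270 ft³/s
d₂ = Q/(b₂ V₂) = 1270/(44.70×4.80) = 5.921 ft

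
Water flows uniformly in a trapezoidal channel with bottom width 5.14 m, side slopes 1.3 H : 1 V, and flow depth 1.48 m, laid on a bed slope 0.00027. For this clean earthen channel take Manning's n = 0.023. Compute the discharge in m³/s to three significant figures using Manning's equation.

A = (b + z·y)·y = (5.14 + 1.3×1.48)×1.48 = 10.45 m²
P = b + 2y√(1+z²) = 5.14 + 2×1.48×√(1+1.3²) = 9.995 m
R = A/P = 10.45/9.995 = 1.046 m
Q = (1/n)·A·R^(2/3)·S^(1/2) = (1/0.023) × 10.45 × 1.046^(2/3) × 0.00027^(1/2) = 7.696 m³/s

7.70 m³/s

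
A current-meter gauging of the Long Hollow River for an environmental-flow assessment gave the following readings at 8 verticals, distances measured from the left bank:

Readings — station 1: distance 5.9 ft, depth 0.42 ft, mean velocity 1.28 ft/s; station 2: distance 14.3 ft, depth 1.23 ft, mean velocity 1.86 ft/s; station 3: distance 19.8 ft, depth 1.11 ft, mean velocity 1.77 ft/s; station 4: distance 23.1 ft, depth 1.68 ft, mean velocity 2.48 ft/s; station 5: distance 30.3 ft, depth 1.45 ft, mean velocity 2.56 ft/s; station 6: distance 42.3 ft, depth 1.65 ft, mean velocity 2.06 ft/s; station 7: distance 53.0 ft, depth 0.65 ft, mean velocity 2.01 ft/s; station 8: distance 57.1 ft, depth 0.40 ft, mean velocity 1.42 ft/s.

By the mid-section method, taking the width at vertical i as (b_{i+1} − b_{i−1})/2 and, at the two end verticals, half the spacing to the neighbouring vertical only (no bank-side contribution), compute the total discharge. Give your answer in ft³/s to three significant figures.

134 ft³/s

w_1 = (14.3 − 5.9)/2 = 4.2 ft; q_1 = 1.28 × 0.42 × 4.2 = 2.258 ft³/s
w_2 = (19.8 − 5.9)/2 = 6.95 ft; q_2 = 1.86 × 1.23 × 6.95 = 15.90 ft³/s
w_3 = (23.1 − 14.3)/2 = 4.4 ft; q_3 = 1.77 × 1.11 × 4.4 = 8.645 ft³/s
w_4 = (30.3 − 19.8)/2 = 5.25 ft; q_4 = 2.48 × 1.68 × 5.25 = 21.87 ft³/s
w_5 = (42.3 − 23.1)/2 = 9.6 ft; q_5 = 2.56 × 1.45 × 9.6 = 35.64 ft³/s
w_6 = (53.0 − 30.3)/2 = 11.35 ft; q_6 = 2.06 × 1.65 × 11.35 = 38.58 ft³/s
w_7 = (57.1 − 42.3)/2 = 7.4 ft; q_7 = 2.01 × 0.65 × 7.4 = 9.668 ft³/s
w_8 = (57.1 − 53.0)/2 = 2.05 ft; q_8 = 1.42 × 0.40 × 2.05 = 1.164 ft³/s
Q = Σ qᵢ = 133.7 ft³/s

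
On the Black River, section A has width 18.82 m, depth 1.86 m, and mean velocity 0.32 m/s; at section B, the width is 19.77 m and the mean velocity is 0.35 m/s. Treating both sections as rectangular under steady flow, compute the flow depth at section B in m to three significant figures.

Q = A₁V₁ = (18.82×1.86) × 0.32 = 11.20 m³/s
d₂ = Q/(b₂ V₂) = 11.20/(19.77×0.35) = 1.619 m

1.62 m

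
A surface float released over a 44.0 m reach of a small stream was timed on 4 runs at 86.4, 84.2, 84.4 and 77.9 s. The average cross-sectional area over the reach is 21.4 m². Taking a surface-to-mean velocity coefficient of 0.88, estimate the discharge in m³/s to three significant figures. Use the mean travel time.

t̄ = (86.4 + 84.2 + 84.4 + 77.9) / 4 = 83.225 s
v_surface = L / t̄ = 44.0 / 83.225 = 0.5287 m/s
v_mean = 0.88 × 0.5287 = 0.4652 m/s
Q = A × v_mean = 21.4 × 0.4652 = 9.956 m³/s

9.96 m³/s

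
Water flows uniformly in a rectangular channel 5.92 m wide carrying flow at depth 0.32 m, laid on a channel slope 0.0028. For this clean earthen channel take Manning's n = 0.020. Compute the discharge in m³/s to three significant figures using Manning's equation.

A = b·y = 5.92 × 0.32 = 1.894 m²
P = b + 2y = 5.92 + 2×0.32 = 6.560 m
R = A/P = 1.894/6.560 = 0.2888 m
Q = (1/n)·A·R^(2/3)·S^(1/2) = (1/0.020) × 1.894 × 0.2888^(2/3) × 0.0028^(1/2) = 2.190 m³/s

2.19 m³/s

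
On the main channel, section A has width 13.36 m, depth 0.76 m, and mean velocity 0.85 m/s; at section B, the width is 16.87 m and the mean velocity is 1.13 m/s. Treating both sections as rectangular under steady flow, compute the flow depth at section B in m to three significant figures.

0.453 m

Q = A₁V₁ = (13.36×0.76) × 0.85 = 8.631 m³/s
d₂ = Q/(b₂ V₂) = 8.631/(16.87×1.13) = 0.4527 m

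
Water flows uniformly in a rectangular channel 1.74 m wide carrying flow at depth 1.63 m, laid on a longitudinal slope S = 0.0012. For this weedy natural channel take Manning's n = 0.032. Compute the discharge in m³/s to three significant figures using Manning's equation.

A = b·y = 1.74 × 1.63 = 2.836 m²
P = b + 2y = 1.74 + 2×1.63 = 5.000 m
R = A/P = 2.836/5.000 = 0.5672 m
Q = (1/n)·A·R^(2/3)·S^(1/2) = (1/0.032) × 2.836 × 0.5672^(2/3) × 0.0012^(1/2) = 2.104 m³/s

2.10 m³/s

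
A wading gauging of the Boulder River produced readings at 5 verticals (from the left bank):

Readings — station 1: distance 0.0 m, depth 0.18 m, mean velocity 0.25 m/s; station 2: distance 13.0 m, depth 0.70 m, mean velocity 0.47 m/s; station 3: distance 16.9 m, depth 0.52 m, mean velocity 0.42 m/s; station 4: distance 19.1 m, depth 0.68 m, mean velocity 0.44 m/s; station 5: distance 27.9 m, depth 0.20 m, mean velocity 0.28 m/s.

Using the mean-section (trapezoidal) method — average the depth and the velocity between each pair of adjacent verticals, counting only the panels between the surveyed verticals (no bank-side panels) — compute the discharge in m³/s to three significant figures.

5.08 m³/s

Panel 1-2: Δb = 13 m, d̄ = (0.18+0.70)/2 = 0.44, v̄ = (0.25+0.47)/2 = 0.36 → q = 13×0.44×0.36 = 2.059 m³/s
Panel 2-3: Δb = 3.9 m, d̄ = (0.70+0.52)/2 = 0.61, v̄ = (0.47+0.42)/2 = 0.445 → q = 3.9×0.61×0.445 = 1.059 m³/s
Panel 3-4: Δb = 2.2 m, d̄ = (0.52+0.68)/2 = 0.6, v̄ = (0.42+0.44)/2 = 0.43 → q = 2.2×0.6×0.43 = 0.5676 m³/s
Panel 4-5: Δb = 8.8 m, d̄ = (0.68+0.20)/2 = 0.44, v̄ = (0.44+0.28)/2 = 0.36 → q = 8.8×0.44×0.36 = 1.394 m³/s
Q = Σ q = 5.079 m³/s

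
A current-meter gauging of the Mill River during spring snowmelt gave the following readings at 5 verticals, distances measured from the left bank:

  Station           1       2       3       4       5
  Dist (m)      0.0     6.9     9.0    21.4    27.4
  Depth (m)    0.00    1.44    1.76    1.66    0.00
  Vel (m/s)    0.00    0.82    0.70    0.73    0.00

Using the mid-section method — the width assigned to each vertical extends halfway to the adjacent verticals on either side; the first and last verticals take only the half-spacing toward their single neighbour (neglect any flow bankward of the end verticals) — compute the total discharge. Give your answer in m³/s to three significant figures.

w_2 = (9.0 − 0.0)/2 = 4.5 m; q_2 = 0.82 × 1.44 × 4.5 = 5.314 m³/s
w_3 = (21.4 − 6.9)/2 = 7.25 m; q_3 = 0.70 × 1.76 × 7.25 = 8.932 m³/s
w_4 = (27.4 − 9.0)/2 = 9.2 m; q_4 = 0.73 × 1.66 × 9.2 = 11.15 m³/s
Stations 1, 5 contribute zero (depth or velocity is 0).
Q = Σ qᵢ = 25.39 m³/s

25.4 m³/s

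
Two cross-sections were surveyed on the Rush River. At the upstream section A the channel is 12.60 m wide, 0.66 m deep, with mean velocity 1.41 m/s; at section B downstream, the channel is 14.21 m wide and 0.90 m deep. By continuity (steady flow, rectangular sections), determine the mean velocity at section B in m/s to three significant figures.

0.917 m/s

Q = A₁V₁ = (12.60×0.66) × 1.41 = 11.73 m³/s
A₂ = 14.21 × 0.90 = 12.79 m²
V₂ = Q/A₂ = 11.73/12.79 = 0.9168 m/s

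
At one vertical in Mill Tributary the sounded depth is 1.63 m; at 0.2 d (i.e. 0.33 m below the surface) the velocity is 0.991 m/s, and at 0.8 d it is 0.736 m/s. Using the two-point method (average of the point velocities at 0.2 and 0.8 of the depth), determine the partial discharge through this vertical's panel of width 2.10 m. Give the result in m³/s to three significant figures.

2.96 m³/s

v̄ = (0.991 + 0.736) / 2 = 0.8635 m/s
q = v̄ × d × w = 0.8635 × 1.63 × 2.10 = 2.956 m³/s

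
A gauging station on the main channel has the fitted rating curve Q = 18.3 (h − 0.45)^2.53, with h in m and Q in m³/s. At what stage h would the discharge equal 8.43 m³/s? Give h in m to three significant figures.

1.19 m

h − h₀ = (Q/C)^(1/b) = (8.43/18.3)^(1/2.53) = 0.7361 m
h = 0.45 + 0.7361 = 1.186 m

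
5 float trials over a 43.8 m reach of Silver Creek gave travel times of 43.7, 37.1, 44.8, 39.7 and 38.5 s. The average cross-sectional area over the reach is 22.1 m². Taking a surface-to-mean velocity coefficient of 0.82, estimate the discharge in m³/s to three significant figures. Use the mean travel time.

19.5 m³/s

t̄ = (43.7 + 37.1 + 44.8 + 39.7 + 38.5) / 5 = 40.76 s
v_surface = L / t̄ = 43.8 / 40.76 = 1.075 m/s
v_mean = 0.82 × 1.075 = 0.8812 m/s
Q = A × v_mean = 22.1 × 0.8812 = 19.47 m³/s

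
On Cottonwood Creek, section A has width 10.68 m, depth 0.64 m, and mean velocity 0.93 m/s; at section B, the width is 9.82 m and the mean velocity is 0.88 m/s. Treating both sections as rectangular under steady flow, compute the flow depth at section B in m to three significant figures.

Q = A₁V₁ = (10.68×0.64) × 0.93 = 6.357 m³/s
d₂ = Q/(b₂ V₂) = 6.357/(9.82×0.88) = 0.7356 m

0.736 m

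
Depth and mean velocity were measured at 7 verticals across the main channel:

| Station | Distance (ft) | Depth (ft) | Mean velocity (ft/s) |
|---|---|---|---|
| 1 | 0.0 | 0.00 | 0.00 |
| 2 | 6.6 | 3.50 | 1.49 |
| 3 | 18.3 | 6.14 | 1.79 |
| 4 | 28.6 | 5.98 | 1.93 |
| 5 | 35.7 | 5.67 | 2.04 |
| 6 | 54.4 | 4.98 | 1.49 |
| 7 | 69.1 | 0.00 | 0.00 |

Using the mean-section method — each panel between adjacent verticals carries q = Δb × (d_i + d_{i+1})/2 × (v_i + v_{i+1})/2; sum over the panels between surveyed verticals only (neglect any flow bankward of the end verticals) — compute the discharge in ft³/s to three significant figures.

502 ft³/s

Panel 1-2: Δb = 6.6 ft, d̄ = (0.00+3.50)/2 = 1.75, v̄ = (0.00+1.49)/2 = 0.745 → q = 6.6×1.75×0.745 = 8.605 ft³/s
Panel 2-3: Δb = 11.7 ft, d̄ = (3.50+6.14)/2 = 4.82, v̄ = (1.49+1.79)/2 = 1.64 → q = 11.7×4.82×1.64 = 92.49 ft³/s
Panel 3-4: Δb = 10.3 ft, d̄ = (6.14+5.98)/2 = 6.06, v̄ = (1.79+1.93)/2 = 1.86 → q = 10.3×6.06×1.86 = 116.1 ft³/s
Panel 4-5: Δb = 7.1 ft, d̄ = (5.98+5.67)/2 = 5.825, v̄ = (1.93+2.04)/2 = 1.985 → q = 7.1×5.825×1.985 = 82.09 ft³/s
Panel 5-6: Δb = 18.7 ft, d̄ = (5.67+4.98)/2 = 5.325, v̄ = (2.04+1.49)/2 = 1.765 → q = 18.7×5.325×1.765 = 175.8 ft³/s
Panel 6-7: Δb = 14.7 ft, d̄ = (4.98+0.00)/2 = 2.49, v̄ = (1.49+0.00)/2 = 0.745 → q = 14.7×2.49×0.745 = 27.27 ft³/s
Q = Σ q = 502.3 ft³/s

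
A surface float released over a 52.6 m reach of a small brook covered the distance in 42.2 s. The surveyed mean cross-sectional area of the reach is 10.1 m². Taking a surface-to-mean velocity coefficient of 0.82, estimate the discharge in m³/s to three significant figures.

10.3 m³/s

v_surface = L / t̄ = 52.6 / 42.2 = 1.246 m/s
v_mean = 0.82 × 1.246 = 1.022 m/s
Q = A × v_mean = 10.1 × 1.022 = 10.32 m³/s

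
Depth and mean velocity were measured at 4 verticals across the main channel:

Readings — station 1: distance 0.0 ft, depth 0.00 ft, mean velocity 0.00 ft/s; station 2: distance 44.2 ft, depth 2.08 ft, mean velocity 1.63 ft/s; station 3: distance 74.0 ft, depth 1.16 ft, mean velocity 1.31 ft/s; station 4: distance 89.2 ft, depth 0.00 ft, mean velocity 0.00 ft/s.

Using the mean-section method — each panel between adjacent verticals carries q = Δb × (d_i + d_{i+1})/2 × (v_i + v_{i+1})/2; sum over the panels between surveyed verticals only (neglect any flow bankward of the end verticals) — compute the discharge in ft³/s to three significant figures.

114 ft³/s

Panel 1-2: Δb = 44.2 ft, d̄ = (0.00+2.08)/2 = 1.04, v̄ = (0.00+1.63)/2 = 0.815 → q = 44.2×1.04×0.815 = 37.46 ft³/s
Panel 2-3: Δb = 29.8 ft, d̄ = (2.08+1.16)/2 = 1.62, v̄ = (1.63+1.31)/2 = 1.47 → q = 29.8×1.62×1.47 = 70.97 ft³/s
Panel 3-4: Δb = 15.2 ft, d̄ = (1.16+0.00)/2 = 0.58, v̄ = (1.31+0.00)/2 = 0.655 → q = 15.2×0.58×0.655 = 5.774 ft³/s
Q = Σ q = 114.2 ft³/s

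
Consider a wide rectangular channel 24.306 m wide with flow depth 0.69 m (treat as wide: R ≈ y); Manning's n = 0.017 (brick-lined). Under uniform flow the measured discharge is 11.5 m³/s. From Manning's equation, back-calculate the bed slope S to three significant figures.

0.000223

A = b·y = 24.306 × 0.69 = 16.77 m²
Wide channel: R ≈ y = 0.69 m
S = (Q·n / (1·A·R^(2/3)))² = (11.5×0.017 / (1×16.77×0.7808))² = 0.0002229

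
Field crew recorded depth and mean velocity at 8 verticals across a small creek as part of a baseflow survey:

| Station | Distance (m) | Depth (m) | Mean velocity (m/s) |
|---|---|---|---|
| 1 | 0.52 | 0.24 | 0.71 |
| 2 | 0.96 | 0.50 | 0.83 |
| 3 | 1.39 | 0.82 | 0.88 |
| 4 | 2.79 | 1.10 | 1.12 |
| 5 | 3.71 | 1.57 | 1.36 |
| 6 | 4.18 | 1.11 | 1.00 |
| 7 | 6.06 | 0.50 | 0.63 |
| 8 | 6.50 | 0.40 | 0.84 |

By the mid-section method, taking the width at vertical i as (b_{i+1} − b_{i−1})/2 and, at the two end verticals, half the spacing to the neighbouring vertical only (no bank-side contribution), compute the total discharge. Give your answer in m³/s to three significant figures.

5.53 m³/s

w_1 = (0.96 − 0.52)/2 = 0.22 m; q_1 = 0.71 × 0.24 × 0.22 = 0.03749 m³/s
w_2 = (1.39 − 0.52)/2 = 0.435 m; q_2 = 0.83 × 0.50 × 0.435 = 0.1805 m³/s
w_3 = (2.79 − 0.96)/2 = 0.915 m; q_3 = 0.88 × 0.82 × 0.915 = 0.6603 m³/s
w_4 = (3.71 − 1.39)/2 = 1.16 m; q_4 = 1.12 × 1.10 × 1.16 = 1.429 m³/s
w_5 = (4.18 − 2.79)/2 = 0.695 m; q_5 = 1.36 × 1.57 × 0.695 = 1.484 m³/s
w_6 = (6.06 − 3.71)/2 = 1.175 m; q_6 = 1.00 × 1.11 × 1.175 = 1.304 m³/s
w_7 = (6.50 − 4.18)/2 = 1.16 m; q_7 = 0.63 × 0.50 × 1.16 = 0.3654 m³/s
w_8 = (6.50 − 6.06)/2 = 0.22 m; q_8 = 0.84 × 0.40 × 0.22 = 0.07392 m³/s
Q = Σ qᵢ = 5.535 m³/s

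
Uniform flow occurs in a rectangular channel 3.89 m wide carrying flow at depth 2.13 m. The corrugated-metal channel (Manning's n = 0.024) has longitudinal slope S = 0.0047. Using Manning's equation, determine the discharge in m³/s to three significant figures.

A = b·y = 3.89 × 2.13 = 8.286 m²
P = b + 2y = 3.89 + 2×2.13 = 8.150 m
R = A/P = 8.286/8.150 = 1.017 m
Q = (1/n)·A·R^(2/3)·S^(1/2) = (1/0.024) × 8.286 × 1.017^(2/3) × 0.0047^(1/2) = 23.93 m³/s

23.9 m³/s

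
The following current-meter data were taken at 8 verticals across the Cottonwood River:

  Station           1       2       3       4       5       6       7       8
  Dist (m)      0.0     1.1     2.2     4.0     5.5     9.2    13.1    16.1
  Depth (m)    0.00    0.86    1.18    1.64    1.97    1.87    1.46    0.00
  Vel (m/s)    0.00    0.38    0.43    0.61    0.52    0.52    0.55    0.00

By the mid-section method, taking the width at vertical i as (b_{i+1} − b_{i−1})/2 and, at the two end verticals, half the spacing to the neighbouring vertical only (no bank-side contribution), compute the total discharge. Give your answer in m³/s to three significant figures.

11.9 m³/s

w_2 = (2.2 − 0.0)/2 = 1.1 m; q_2 = 0.38 × 0.86 × 1.1 = 0.3595 m³/s
w_3 = (4.0 − 1.1)/2 = 1.45 m; q_3 = 0.43 × 1.18 × 1.45 = 0.7357 m³/s
w_4 = (5.5 − 2.2)/2 = 1.65 m; q_4 = 0.61 × 1.64 × 1.65 = 1.651 m³/s
w_5 = (9.2 − 4.0)/2 = 2.6 m; q_5 = 0.52 × 1.97 × 2.6 = 2.663 m³/s
w_6 = (13.1 − 5.5)/2 = 3.8 m; q_6 = 0.52 × 1.87 × 3.8 = 3.695 m³/s
w_7 = (16.1 − 9.2)/2 = 3.45 m; q_7 = 0.55 × 1.46 × 3.45 = 2.770 m³/s
Stations 1, 8 contribute zero (depth or velocity is 0).
Q = Σ qᵢ = 11.87 m³/s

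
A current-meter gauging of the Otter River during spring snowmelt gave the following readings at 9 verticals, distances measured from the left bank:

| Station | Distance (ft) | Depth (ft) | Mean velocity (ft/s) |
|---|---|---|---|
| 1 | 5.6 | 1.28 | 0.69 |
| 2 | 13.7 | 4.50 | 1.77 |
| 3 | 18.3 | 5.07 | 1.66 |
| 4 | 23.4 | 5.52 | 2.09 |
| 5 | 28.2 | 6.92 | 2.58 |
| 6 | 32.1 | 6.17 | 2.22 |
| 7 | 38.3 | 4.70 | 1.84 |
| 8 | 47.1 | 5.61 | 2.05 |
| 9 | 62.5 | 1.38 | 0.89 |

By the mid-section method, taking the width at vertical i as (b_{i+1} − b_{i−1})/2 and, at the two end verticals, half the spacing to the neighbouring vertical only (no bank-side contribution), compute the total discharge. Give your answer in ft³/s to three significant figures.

w_1 = (13.7 − 5.6)/2 = 4.05 ft; q_1 = 0.69 × 1.28 × 4.05 = 3.577 ft³/s
w_2 = (18.3 − 5.6)/2 = 6.35 ft; q_2 = 1.77 × 4.50 × 6.35 = 50.58 ft³/s
w_3 = (23.4 − 13.7)/2 = 4.85 ft; q_3 = 1.66 × 5.07 × 4.85 = 40.82 ft³/s
w_4 = (28.2 − 18.3)/2 = 4.95 ft; q_4 = 2.09 × 5.52 × 4.95 = 57.11 ft³/s
w_5 = (32.1 − 23.4)/2 = 4.35 ft; q_5 = 2.58 × 6.92 × 4.35 = 77.66 ft³/s
w_6 = (38.3 − 28.2)/2 = 5.05 ft; q_6 = 2.22 × 6.17 × 5.05 = 69.17 ft³/s
w_7 = (47.1 − 32.1)/2 = 7.5 ft; q_7 = 1.84 × 4.70 × 7.5 = 64.86 ft³/s
w_8 = (62.5 − 38.3)/2 = 12.1 ft; q_8 = 2.05 × 5.61 × 12.1 = 139.2 ft³/s
w_9 = (62.5 − 47.1)/2 = 7.7 ft; q_9 = 0.89 × 1.38 × 7.7 = 9.457 ft³/s
Q = Σ qᵢ = 512.4 ft³/s

512 ft³/s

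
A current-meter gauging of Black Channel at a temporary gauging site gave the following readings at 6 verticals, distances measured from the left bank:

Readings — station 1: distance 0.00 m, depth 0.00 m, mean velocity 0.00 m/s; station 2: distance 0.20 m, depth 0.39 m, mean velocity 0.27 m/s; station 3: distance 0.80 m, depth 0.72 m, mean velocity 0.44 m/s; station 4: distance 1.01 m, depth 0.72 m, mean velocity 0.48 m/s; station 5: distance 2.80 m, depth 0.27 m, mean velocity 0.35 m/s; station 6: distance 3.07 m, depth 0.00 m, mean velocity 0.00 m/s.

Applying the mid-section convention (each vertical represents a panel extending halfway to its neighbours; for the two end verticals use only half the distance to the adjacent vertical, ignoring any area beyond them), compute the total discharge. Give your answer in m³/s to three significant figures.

w_2 = (0.80 − 0.00)/2 = 0.4 m; q_2 = 0.27 × 0.39 × 0.4 = 0.04212 m³/s
w_3 = (1.01 − 0.20)/2 = 0.405 m; q_3 = 0.44 × 0.72 × 0.405 = 0.1283 m³/s
w_4 = (2.80 − 0.80)/2 = 1 m; q_4 = 0.48 × 0.72 × 1 = 0.3456 m³/s
w_5 = (3.07 − 1.01)/2 = 1.03 m; q_5 = 0.35 × 0.27 × 1.03 = 0.09734 m³/s
Stations 1, 6 contribute zero (depth or velocity is 0).
Q = Σ qᵢ = 0.6134 m³/s

0.613 m³/s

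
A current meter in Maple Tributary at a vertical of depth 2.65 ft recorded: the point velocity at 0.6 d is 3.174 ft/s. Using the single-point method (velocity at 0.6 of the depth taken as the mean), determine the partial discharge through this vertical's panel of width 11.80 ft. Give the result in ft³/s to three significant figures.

99.3 ft³/s

v̄ = v₀.₆ = 3.174 ft/s
q = v̄ × d × w = 3.174 × 2.65 × 11.80 = 99.25 ft³/s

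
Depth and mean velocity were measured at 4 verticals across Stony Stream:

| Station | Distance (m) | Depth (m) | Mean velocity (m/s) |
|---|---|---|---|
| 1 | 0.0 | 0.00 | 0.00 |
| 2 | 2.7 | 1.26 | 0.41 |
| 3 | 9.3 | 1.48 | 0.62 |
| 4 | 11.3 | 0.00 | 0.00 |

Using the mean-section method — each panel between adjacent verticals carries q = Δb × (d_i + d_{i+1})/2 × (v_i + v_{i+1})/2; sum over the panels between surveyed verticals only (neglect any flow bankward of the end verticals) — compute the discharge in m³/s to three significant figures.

5.46 m³/s

Panel 1-2: Δb = 2.7 m, d̄ = (0.00+1.26)/2 = 0.63, v̄ = (0.00+0.41)/2 = 0.205 → q = 2.7×0.63×0.205 = 0.3487 m³/s
Panel 2-3: Δb = 6.6 m, d̄ = (1.26+1.48)/2 = 1.37, v̄ = (0.41+0.62)/2 = 0.515 → q = 6.6×1.37×0.515 = 4.657 m³/s
Panel 3-4: Δb = 2 m, d̄ = (1.48+0.00)/2 = 0.74, v̄ = (0.62+0.00)/2 = 0.31 → q = 2×0.74×0.31 = 0.4588 m³/s
Q = Σ q = 5.464 m³/s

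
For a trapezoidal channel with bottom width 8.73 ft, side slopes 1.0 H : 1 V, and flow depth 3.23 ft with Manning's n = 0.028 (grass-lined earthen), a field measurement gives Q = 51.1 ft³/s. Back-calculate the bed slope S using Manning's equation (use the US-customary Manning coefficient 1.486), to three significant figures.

0.000222

A = (b + z·y)·y = (8.73 + 1.0×3.23)×3.23 = 38.63 ft²
P = b + 2y√(1+z²) = 8.73 + 2×3.23×√(1+1.0²) = 17.87 ft
R = A/P = 38.63/17.87 = 2.162 ft
S = (Q·n / (1.486·A·R^(2/3)))² = (51.1×0.028 / (1.486×38.63×1.672))² = 0.0002222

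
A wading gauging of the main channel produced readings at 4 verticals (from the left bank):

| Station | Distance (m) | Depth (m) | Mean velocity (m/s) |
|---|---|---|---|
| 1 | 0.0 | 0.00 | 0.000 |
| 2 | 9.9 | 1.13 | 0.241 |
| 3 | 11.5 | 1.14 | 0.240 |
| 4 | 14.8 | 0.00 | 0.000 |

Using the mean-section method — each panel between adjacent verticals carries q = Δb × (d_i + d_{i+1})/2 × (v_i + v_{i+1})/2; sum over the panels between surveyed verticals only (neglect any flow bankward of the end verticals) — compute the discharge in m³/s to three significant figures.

1.34 m³/s

Panel 1-2: Δb = 9.9 m, d̄ = (0.00+1.13)/2 = 0.565, v̄ = (0.000+0.241)/2 = 0.1205 → q = 9.9×0.565×0.1205 = 0.6740 m³/s
Panel 2-3: Δb = 1.6 m, d̄ = (1.13+1.14)/2 = 1.135, v̄ = (0.241+0.240)/2 = 0.2405 → q = 1.6×1.135×0.2405 = 0.4367 m³/s
Panel 3-4: Δb = 3.3 m, d̄ = (1.14+0.00)/2 = 0.57, v̄ = (0.240+0.000)/2 = 0.12 → q = 3.3×0.57×0.12 = 0.2257 m³/s
Q = Σ q = 1.336 m³/s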